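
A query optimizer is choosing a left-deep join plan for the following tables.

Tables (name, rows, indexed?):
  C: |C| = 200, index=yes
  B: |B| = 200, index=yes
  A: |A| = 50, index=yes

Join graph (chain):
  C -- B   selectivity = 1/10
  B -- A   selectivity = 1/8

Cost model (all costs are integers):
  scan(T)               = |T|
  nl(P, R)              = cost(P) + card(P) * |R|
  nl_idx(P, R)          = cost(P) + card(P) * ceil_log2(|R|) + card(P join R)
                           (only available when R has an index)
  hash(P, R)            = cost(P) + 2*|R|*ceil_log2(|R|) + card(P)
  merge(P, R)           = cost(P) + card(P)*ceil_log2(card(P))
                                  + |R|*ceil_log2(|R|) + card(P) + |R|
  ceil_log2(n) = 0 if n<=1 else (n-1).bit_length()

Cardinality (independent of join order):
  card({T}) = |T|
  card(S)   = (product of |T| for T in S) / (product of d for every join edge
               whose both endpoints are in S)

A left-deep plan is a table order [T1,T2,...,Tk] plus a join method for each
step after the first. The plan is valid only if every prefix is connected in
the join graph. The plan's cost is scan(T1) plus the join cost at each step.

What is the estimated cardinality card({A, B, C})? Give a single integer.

Tables in S: A(50), B(200), C(200)
Edges inside S: C-B(d=10), B-A(d=8)
numerator = 50 * 200 * 200 = 2000000
denominator = 10 * 8 = 80
card(S) = 2000000 / 80 = 25000

25000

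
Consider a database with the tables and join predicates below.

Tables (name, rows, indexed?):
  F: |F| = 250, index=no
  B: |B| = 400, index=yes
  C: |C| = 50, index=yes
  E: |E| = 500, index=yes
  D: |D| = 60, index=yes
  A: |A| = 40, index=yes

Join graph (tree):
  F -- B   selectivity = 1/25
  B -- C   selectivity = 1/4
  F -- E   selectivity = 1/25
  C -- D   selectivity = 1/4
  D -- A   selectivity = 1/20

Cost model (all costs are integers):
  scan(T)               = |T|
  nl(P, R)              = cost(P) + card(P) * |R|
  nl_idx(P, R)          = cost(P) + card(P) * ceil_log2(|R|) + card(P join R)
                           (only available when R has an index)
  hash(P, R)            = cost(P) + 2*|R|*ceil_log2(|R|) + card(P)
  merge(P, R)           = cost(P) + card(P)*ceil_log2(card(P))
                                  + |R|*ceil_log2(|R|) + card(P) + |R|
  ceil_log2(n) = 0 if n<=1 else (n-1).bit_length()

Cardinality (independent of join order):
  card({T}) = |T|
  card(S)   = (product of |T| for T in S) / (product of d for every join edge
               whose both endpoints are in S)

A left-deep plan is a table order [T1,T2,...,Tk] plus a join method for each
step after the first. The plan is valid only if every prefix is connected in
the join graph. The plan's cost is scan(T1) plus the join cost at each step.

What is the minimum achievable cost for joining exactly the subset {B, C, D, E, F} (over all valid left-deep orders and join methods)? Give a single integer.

Selinger DP over subsets of {B,C,D,E,F}:
  {F}: scan cost=250, card=250
  {B}: scan cost=400, card=400
  {C}: scan cost=50, card=50
  {E}: scan cost=500, card=500
  {D}: scan cost=60, card=60
  {BF}: card=4000; try (F,hash)→4800, (B,merge)→6500, (B,nl_idx)→6500, (F,merge)→6650, (B,hash)→7700, (B,nl)→100250 …(+1); best=4800 via (F,hash)
  {EF}: card=5000; try (F,hash)→5000, (E,merge)→7500, (E,nl_idx)→7500, (F,merge)→7750, (E,hash)→9500, (E,nl)→125250 …(+1); best=5000 via (F,hash)
  {BC}: card=5000; try (C,hash)→1400, (B,merge)→4400, (C,merge)→4750, (B,nl_idx)→5500, (B,hash)→7300, (C,nl_idx)→7800 …(+2); best=1400 via (C,hash)
  {CD}: card=750; try (C,hash)→720, (D,hash)→820, (D,merge)→820, (C,merge)→830, (D,nl_idx)→1100, (C,nl_idx)→1170 …(+2); best=720 via (C,hash)
  {BCF}: card=50000; try (C,hash)→9400, (F,hash)→10400, (C,merge)→57150, (F,merge)→73650, (C,nl_idx)→78800, (C,nl)→204800 …(+1); best=9400 via (C,hash)
  {BEF}: card=80000; try (B,hash)→17200, (E,hash)→17800, (E,merge)→61800, (B,merge)→79000, (E,nl_idx)→120800, (B,nl_idx)→130000 …(+2); best=17200 via (B,hash)
  {BCD}: card=75000; try (D,hash)→7120, (B,hash)→8670, (B,merge)→12970, (D,merge)→71820, (B,nl_idx)→82470, (D,nl_idx)→106400 …(+2); best=7120 via (D,hash)
  {BCEF}: card=1000000; try (E,hash)→68400, (C,hash)→97800, (E,merge)→864400, (C,merge)→1457550, (E,nl_idx)→1459400, (C,nl_idx)→1497200 …(+2); best=68400 via (E,hash)
  {BCDF}: card=750000; try (D,hash)→60120, (F,hash)→86120, (D,merge)→859820, (D,nl_idx)→1059400, (F,merge)→1359370, (D,nl)→3009400 …(+1); best=60120 via (D,hash)
  {BCDEF}: card=15000000; try (E,hash)→819120, (D,hash)→1069120, (E,merge)→15815120, (D,nl_idx)→21068400, (D,merge)→21068820, (E,nl_idx)→21810120 …(+2); best=819120 via (E,hash)

819120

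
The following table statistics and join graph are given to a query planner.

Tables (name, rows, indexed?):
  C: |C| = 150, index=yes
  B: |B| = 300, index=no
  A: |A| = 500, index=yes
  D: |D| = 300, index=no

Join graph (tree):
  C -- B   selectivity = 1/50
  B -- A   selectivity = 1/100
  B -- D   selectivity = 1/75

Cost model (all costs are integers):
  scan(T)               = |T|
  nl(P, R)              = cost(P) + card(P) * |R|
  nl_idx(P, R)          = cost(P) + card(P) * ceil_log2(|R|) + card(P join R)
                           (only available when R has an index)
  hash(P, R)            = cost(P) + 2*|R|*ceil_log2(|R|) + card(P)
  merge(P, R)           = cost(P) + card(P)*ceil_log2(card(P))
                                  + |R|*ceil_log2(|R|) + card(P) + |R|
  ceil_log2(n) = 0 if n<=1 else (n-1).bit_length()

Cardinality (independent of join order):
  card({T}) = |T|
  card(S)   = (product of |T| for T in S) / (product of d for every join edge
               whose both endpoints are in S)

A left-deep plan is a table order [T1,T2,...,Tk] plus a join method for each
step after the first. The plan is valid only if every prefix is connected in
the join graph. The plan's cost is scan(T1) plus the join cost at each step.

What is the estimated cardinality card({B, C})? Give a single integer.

Tables in S: B(300), C(150)
Edges inside S: C-B(d=50)
numerator = 300 * 150 = 45000
denominator = 50 = 50
card(S) = 45000 / 50 = 900

900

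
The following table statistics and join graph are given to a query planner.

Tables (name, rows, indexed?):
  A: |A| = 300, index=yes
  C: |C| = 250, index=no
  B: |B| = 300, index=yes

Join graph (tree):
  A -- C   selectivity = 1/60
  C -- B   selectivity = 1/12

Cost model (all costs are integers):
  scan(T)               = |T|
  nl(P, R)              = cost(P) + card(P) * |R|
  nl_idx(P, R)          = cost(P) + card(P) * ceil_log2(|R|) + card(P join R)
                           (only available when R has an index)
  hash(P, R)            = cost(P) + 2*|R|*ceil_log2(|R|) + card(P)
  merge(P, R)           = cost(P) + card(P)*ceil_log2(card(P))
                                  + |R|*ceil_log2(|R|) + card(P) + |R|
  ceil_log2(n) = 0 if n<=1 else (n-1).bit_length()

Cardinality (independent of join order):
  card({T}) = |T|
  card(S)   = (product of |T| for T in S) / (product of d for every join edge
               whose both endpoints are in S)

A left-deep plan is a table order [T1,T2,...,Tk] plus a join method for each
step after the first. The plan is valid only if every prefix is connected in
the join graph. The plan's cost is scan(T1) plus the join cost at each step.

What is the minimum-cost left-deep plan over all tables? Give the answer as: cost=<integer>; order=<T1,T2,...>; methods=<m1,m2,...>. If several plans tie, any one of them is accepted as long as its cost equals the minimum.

Selinger DP (subsets sized 1..n):
  {A}: scan cost=300, card=300
  {C}: scan cost=250, card=250
  {B}: scan cost=300, card=300
  {AC}: card=1250; try (A,nl_idx)→3750, (C,hash)→4600, (A,merge)→5500, (C,merge)→5550, (A,hash)→5900, (A,nl)→75250 …(+1); best=3750 via (A,nl_idx)
  {BC}: card=6250; try (C,hash)→4600, (B,merge)→5500, (C,merge)→5550, (B,hash)→5900, (B,nl_idx)→8750, (B,nl)→75250 …(+1); best=4600 via (C,hash)
  {ABC}: card=31250; try (B,hash)→10400, (A,hash)→16250, (B,merge)→21750, (B,nl_idx)→46250, (A,nl_idx)→92100, (A,merge)→95100 …(+2); best=10400 via (B,hash)

cost=10400; order=C,A,B; methods=nl_idx,hash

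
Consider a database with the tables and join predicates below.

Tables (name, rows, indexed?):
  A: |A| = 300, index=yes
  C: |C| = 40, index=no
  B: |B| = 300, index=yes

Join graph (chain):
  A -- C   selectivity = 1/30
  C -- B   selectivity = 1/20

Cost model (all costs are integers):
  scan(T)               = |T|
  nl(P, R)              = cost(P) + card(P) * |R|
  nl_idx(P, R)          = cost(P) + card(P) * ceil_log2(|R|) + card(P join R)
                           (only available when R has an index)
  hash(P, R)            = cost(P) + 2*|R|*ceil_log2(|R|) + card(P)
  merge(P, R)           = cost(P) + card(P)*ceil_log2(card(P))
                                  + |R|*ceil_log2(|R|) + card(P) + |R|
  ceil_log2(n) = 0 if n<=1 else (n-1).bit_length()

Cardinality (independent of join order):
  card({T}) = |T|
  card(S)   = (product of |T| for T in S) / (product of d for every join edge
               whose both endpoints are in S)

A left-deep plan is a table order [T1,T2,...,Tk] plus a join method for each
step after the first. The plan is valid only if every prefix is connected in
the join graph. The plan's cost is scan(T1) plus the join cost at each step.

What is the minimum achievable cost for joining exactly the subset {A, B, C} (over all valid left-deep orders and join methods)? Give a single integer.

6600

Selinger DP over subsets of {A,B,C}:
  {A}: scan cost=300, card=300
  {C}: scan cost=40, card=40
  {B}: scan cost=300, card=300
  {AC}: card=400; try (A,nl_idx)→800, (C,hash)→1080, (A,merge)→3320, (C,merge)→3580, (A,hash)→5480, (A,nl)→12040 …(+1); best=800 via (A,nl_idx)
  {BC}: card=600; try (B,nl_idx)→1000, (C,hash)→1080, (B,merge)→3320, (C,merge)→3580, (B,hash)→5480, (B,nl)→12040 …(+1); best=1000 via (B,nl_idx)
  {ABC}: card=6000; try (B,hash)→6600, (A,hash)→7000, (B,merge)→7800, (B,nl_idx)→10400, (A,merge)→10600, (A,nl_idx)→12400 …(+2); best=6600 via (B,hash)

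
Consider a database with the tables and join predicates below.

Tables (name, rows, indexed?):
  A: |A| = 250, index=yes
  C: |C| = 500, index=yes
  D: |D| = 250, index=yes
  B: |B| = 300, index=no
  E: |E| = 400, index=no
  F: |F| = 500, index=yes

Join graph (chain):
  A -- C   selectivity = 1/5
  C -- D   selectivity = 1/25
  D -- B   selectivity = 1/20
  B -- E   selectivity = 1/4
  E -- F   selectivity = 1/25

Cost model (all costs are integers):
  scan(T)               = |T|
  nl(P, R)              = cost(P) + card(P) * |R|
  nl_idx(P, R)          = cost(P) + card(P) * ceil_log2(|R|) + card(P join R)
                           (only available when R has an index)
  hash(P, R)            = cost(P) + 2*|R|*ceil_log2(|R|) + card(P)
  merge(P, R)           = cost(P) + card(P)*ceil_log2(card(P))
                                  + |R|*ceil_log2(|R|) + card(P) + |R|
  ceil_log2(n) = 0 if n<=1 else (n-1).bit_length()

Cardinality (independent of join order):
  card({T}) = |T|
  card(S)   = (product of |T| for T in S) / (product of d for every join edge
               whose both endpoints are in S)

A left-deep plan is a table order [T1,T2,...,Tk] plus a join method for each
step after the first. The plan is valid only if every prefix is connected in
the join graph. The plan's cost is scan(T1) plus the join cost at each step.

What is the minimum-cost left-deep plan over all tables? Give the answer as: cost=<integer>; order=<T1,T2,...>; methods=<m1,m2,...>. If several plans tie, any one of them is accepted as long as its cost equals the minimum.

cost=157610600; order=C,D,B,E,F,A; methods=hash,hash,hash,hash,hash

Selinger DP (subsets sized 1..n):
  {A}: scan cost=250, card=250
  {C}: scan cost=500, card=500
  {D}: scan cost=250, card=250
  {B}: scan cost=300, card=300
  {E}: scan cost=400, card=400
  {F}: scan cost=500, card=500
  {AC}: card=25000; try (A,hash)→5000, (C,merge)→7500, (A,merge)→7750, (C,hash)→9500, (C,nl_idx)→27500, (A,nl_idx)→29500 …(+2); best=5000 via (A,hash)
  {CD}: card=5000; try (D,hash)→5000, (C,merge)→7500, (C,nl_idx)→7500, (D,merge)→7750, (D,nl_idx)→9500, (C,hash)→9500 …(+2); best=5000 via (D,hash)
  {BD}: card=3750; try (D,hash)→4600, (B,merge)→5500, (D,merge)→5550, (B,hash)→5900, (D,nl_idx)→6450, (B,nl)→75250 …(+1); best=4600 via (D,hash)
  {BE}: card=30000; try (B,hash)→6200, (E,merge)→7300, (B,merge)→7400, (E,hash)→7800, (E,nl)→120300, (B,nl)→120400; best=6200 via (B,hash)
  {EF}: card=8000; try (E,hash)→8200, (F,merge)→9400, (E,merge)→9500, (F,hash)→9800, (F,nl_idx)→12000, (F,nl)→200400 …(+1); best=8200 via (E,hash)
  {ACD}: card=250000; try (A,hash)→14000, (D,hash)→34000, (A,merge)→77250, (A,nl_idx)→295000, (D,merge)→407250, (D,nl_idx)→455000 …(+2); best=14000 via (A,hash)
  {BCD}: card=75000; try (B,hash)→15400, (C,hash)→17350, (C,merge)→58350, (B,merge)→78000, (C,nl_idx)→113350, (B,nl)→1505000 …(+1); best=15400 via (B,hash)
  {BDE}: card=375000; try (E,hash)→15550, (D,hash)→40200, (E,merge)→57350, (D,merge)→488450, (D,nl_idx)→621200, (E,nl)→1504600 …(+1); best=15550 via (E,hash)
  {BEF}: card=600000; try (B,hash)→21600, (F,hash)→45200, (B,merge)→123200, (F,merge)→491200, (F,nl_idx)→876200, (B,nl)→2408200 …(+1); best=21600 via (B,hash)
  {ABCD}: card=3750000; try (A,hash)→94400, (B,hash)→269400, (A,merge)→1367650, (A,nl_idx)→4365400, (B,merge)→4767000, (A,nl)→18765400 …(+1); best=94400 via (A,hash)
  {BCDE}: card=7500000; try (E,hash)→97600, (C,hash)→399550, (E,merge)→1369400, (C,merge)→7520550, (C,nl_idx)→10890550, (E,nl)→30015400 …(+1); best=97600 via (E,hash)
  {BDEF}: card=7500000; try (F,hash)→399550, (D,hash)→625600, (F,merge)→7520550, (F,nl_idx)→10890550, (D,nl_idx)→12321600, (D,merge)→12623850 …(+2); best=399550 via (F,hash)
  {ABCDE}: card=375000000; try (E,hash)→3851600, (A,hash)→7601600, (E,merge)→86348400, (A,merge)→180099850, (A,nl_idx)→435097600, (E,nl)→1500094400 …(+1); best=3851600 via (E,hash)
  {BCDEF}: card=150000000; try (F,hash)→7606600, (C,hash)→7908550, (F,merge)→180102600, (C,merge)→180404550, (F,nl_idx)→217597600, (C,nl_idx)→217899550 …(+2); best=7606600 via (F,hash)
  {ABCDEF}: card=7500000000; try (A,hash)→157610600, (F,hash)→378860600, (A,merge)→4357608850, (A,nl_idx)→8707606600, (F,nl_idx)→10878851600, (F,merge)→11253856600 …(+2); best=157610600 via (A,hash)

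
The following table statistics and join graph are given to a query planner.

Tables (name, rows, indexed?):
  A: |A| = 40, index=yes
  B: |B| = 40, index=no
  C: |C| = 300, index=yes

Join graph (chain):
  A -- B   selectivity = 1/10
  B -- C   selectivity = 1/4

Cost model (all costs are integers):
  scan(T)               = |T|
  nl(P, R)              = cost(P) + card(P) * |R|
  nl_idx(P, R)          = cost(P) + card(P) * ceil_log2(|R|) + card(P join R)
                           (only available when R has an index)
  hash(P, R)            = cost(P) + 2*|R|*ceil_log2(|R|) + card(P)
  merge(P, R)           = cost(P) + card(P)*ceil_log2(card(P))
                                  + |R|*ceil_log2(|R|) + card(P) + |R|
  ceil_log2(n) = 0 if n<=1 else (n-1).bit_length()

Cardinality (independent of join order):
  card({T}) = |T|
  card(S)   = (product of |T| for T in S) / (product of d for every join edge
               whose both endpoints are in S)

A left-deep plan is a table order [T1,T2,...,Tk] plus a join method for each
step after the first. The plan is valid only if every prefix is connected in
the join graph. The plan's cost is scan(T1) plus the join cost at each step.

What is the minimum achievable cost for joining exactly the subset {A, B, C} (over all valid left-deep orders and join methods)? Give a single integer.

4560

Selinger DP over subsets of {A,B,C}:
  {A}: scan cost=40, card=40
  {B}: scan cost=40, card=40
  {C}: scan cost=300, card=300
  {AB}: card=160; try (A,nl_idx)→440, (B,hash)→560, (A,hash)→560, (B,merge)→600, (A,merge)→600, (B,nl)→1640 …(+1); best=440 via (A,nl_idx)
  {BC}: card=3000; try (B,hash)→1080, (C,merge)→3320, (C,nl_idx)→3400, (B,merge)→3580, (C,hash)→5480, (C,nl)→12040 …(+1); best=1080 via (B,hash)
  {ABC}: card=12000; try (A,hash)→4560, (C,merge)→4880, (C,hash)→6000, (C,nl_idx)→13880, (A,nl_idx)→31080, (A,merge)→40360 …(+2); best=4560 via (A,hash)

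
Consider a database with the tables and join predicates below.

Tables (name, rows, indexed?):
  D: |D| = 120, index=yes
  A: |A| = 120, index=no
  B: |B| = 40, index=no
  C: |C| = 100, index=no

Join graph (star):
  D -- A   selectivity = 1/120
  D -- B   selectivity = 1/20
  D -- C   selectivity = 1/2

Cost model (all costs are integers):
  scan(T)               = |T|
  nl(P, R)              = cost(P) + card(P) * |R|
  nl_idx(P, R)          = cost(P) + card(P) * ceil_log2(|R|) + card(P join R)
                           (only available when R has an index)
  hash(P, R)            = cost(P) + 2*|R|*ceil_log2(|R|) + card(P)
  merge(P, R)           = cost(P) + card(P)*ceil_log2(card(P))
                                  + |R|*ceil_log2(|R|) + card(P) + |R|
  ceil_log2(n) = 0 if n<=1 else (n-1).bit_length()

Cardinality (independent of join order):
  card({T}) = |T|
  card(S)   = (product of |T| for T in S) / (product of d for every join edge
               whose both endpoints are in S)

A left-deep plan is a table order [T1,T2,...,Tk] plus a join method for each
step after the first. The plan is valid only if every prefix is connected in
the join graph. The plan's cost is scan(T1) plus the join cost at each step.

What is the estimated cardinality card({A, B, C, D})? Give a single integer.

Tables in S: A(120), B(40), C(100), D(120)
Edges inside S: D-A(d=120), D-B(d=20), D-C(d=2)
numerator = 120 * 40 * 100 * 120 = 57600000
denominator = 120 * 20 * 2 = 4800
card(S) = 57600000 / 4800 = 12000

12000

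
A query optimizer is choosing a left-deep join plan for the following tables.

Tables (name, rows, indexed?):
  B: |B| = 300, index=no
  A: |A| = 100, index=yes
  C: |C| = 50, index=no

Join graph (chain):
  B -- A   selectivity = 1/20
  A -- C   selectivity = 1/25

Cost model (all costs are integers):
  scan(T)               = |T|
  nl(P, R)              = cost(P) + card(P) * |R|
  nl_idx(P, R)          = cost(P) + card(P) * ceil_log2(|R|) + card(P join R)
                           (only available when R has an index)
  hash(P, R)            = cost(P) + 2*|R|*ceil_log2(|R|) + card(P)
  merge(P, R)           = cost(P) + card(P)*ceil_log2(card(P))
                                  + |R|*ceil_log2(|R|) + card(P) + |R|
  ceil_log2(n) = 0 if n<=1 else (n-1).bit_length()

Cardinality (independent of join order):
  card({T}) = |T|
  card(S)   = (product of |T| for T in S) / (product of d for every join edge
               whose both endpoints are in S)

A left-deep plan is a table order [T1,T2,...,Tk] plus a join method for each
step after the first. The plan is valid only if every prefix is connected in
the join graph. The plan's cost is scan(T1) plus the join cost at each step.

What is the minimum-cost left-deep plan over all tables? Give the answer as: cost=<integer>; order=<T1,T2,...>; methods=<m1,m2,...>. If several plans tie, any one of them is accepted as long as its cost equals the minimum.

cost=4100; order=B,A,C; methods=hash,hash

Selinger DP (subsets sized 1..n):
  {B}: scan cost=300, card=300
  {A}: scan cost=100, card=100
  {C}: scan cost=50, card=50
  {AB}: card=1500; try (A,hash)→2000, (B,merge)→3900, (A,nl_idx)→3900, (A,merge)→4100, (B,hash)→5600, (B,nl)→30100 …(+1); best=2000 via (A,hash)
  {AC}: card=200; try (A,nl_idx)→600, (C,hash)→800, (A,merge)→1200, (C,merge)→1250, (A,hash)→1500, (A,nl)→5050 …(+1); best=600 via (A,nl_idx)
  {ABC}: card=3000; try (C,hash)→4100, (B,merge)→5400, (B,hash)→6200, (C,merge)→20350, (B,nl)→60600, (C,nl)→77000; best=4100 via (C,hash)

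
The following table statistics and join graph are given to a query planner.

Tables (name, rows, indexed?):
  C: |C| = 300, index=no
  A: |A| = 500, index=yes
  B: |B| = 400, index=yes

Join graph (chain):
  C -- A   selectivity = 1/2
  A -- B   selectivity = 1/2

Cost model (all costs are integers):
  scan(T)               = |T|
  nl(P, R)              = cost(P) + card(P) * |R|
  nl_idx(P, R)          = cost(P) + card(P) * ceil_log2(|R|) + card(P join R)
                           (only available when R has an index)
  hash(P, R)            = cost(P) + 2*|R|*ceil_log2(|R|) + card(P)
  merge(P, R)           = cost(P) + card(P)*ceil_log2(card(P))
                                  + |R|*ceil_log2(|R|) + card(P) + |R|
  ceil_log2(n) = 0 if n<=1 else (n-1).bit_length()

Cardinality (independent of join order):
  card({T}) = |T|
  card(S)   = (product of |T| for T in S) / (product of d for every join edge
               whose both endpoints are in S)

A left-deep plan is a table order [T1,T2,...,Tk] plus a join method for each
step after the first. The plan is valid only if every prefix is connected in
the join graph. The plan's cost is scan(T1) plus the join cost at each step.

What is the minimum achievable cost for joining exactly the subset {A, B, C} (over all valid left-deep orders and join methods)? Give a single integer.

88600

Selinger DP over subsets of {A,B,C}:
  {C}: scan cost=300, card=300
  {A}: scan cost=500, card=500
  {B}: scan cost=400, card=400
  {AC}: card=75000; try (C,hash)→6400, (A,merge)→8300, (C,merge)→8500, (A,hash)→9600, (A,nl_idx)→78000, (A,nl)→150300 …(+1); best=6400 via (C,hash)
  {AB}: card=100000; try (B,hash)→8200, (A,merge)→9400, (B,merge)→9500, (A,hash)→9800, (A,nl_idx)→104000, (B,nl_idx)→105000 …(+2); best=8200 via (B,hash)
  {ABC}: card=15000000; try (B,hash)→88600, (C,hash)→113600, (B,merge)→1360400, (C,merge)→1811200, (B,nl_idx)→15681400, (B,nl)→30006400 …(+1); best=88600 via (B,hash)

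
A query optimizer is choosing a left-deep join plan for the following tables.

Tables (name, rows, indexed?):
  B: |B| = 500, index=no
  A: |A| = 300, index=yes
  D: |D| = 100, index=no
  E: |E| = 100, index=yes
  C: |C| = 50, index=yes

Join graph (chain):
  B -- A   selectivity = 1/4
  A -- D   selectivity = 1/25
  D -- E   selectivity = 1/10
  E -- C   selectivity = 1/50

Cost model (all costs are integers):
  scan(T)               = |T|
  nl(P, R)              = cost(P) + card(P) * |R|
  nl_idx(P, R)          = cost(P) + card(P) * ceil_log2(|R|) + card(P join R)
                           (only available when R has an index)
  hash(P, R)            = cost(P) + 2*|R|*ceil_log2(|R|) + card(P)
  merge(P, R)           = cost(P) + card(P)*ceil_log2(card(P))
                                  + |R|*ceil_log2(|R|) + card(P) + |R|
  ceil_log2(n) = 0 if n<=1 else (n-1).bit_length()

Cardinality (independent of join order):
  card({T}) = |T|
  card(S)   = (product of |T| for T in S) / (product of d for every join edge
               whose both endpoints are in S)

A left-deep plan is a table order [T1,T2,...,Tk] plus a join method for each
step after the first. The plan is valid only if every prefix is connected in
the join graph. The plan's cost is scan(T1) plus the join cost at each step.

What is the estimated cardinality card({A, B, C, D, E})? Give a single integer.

1500000

Tables in S: A(300), B(500), C(50), D(100), E(100)
Edges inside S: B-A(d=4), A-D(d=25), D-E(d=10), E-C(d=50)
numerator = 300 * 500 * 50 * 100 * 100 = 75000000000
denominator = 4 * 25 * 10 * 50 = 50000
card(S) = 75000000000 / 50000 = 1500000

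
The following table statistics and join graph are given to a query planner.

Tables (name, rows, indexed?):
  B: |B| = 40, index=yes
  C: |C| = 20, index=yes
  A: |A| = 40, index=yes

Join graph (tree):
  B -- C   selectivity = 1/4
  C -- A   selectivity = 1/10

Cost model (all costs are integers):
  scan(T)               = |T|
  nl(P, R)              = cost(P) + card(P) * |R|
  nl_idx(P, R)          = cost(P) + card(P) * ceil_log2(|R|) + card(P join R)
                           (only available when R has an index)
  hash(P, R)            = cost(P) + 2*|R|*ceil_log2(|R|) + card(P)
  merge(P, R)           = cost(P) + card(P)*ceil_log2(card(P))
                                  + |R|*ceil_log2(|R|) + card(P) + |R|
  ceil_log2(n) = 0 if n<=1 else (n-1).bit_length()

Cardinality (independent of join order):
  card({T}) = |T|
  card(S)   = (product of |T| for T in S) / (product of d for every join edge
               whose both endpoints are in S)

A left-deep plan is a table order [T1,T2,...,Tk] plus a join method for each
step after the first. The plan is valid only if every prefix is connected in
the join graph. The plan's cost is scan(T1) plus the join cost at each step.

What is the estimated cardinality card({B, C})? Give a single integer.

200

Tables in S: B(40), C(20)
Edges inside S: B-C(d=4)
numerator = 40 * 20 = 800
denominator = 4 = 4
card(S) = 800 / 4 = 200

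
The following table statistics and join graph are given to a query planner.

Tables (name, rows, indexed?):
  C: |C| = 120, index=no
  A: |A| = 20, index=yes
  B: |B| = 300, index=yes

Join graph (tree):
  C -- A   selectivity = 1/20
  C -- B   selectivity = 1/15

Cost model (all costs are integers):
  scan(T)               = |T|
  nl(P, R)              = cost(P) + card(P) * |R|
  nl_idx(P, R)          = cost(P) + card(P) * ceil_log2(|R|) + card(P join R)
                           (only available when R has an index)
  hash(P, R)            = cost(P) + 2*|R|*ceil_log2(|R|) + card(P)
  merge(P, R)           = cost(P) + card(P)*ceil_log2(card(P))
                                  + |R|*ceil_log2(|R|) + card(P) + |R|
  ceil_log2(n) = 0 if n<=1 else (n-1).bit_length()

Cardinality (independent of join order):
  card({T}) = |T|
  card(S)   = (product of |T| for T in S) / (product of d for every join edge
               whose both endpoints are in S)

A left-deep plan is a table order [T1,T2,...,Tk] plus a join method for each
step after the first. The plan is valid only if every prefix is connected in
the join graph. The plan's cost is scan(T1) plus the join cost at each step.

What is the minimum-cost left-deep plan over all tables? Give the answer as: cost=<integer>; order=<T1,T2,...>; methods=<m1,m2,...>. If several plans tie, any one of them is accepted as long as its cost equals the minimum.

Selinger DP (subsets sized 1..n):
  {C}: scan cost=120, card=120
  {A}: scan cost=20, card=20
  {B}: scan cost=300, card=300
  {AC}: card=120; try (A,hash)→440, (A,nl_idx)→840, (C,merge)→1100, (A,merge)→1200, (C,hash)→1720, (C,nl)→2420 …(+1); best=440 via (A,hash)
  {BC}: card=2400; try (C,hash)→2280, (B,nl_idx)→3600, (B,merge)→4080, (C,merge)→4260, (B,hash)→5640, (B,nl)→36120 …(+1); best=2280 via (C,hash)
  {ABC}: card=2400; try (B,nl_idx)→3920, (B,merge)→4400, (A,hash)→4880, (B,hash)→5960, (A,nl_idx)→16680, (A,merge)→33600 …(+2); best=3920 via (B,nl_idx)

cost=3920; order=C,A,B; methods=hash,nl_idx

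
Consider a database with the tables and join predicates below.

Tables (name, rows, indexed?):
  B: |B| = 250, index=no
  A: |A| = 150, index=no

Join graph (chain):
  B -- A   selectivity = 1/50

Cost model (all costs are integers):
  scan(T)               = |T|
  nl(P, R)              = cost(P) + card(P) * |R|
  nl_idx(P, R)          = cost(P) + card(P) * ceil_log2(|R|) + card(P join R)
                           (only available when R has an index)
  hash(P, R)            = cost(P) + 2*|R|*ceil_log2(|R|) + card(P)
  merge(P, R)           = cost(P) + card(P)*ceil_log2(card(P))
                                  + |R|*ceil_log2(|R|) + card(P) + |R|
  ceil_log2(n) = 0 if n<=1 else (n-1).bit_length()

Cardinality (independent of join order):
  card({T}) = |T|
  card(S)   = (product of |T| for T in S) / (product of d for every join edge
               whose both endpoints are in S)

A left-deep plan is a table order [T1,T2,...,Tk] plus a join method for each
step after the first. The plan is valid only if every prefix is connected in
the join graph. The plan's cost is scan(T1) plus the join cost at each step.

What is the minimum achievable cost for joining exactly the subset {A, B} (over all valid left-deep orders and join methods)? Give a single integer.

2900

Selinger DP over subsets of {A,B}:
  {B}: scan cost=250, card=250
  {A}: scan cost=150, card=150
  {AB}: card=750; try (A,hash)→2900, (B,merge)→3750, (A,merge)→3850, (B,hash)→4300, (B,nl)→37650, (A,nl)→37750; best=2900 via (A,hash)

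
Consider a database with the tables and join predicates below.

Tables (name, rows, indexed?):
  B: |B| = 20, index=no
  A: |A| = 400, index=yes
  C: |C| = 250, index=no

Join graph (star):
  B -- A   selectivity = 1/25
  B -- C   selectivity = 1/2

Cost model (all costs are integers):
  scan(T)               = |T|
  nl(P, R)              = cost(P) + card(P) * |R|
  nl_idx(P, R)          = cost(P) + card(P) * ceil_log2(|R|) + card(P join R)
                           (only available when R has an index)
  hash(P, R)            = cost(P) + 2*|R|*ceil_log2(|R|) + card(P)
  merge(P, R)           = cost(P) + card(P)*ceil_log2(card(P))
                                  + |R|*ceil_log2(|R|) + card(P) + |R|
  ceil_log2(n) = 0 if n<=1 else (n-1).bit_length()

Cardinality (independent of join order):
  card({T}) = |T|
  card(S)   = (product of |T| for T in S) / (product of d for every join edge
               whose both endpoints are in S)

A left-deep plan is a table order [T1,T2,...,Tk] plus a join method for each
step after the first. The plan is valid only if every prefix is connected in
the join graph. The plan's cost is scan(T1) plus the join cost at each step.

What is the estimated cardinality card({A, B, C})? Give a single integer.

Tables in S: A(400), B(20), C(250)
Edges inside S: B-A(d=25), B-C(d=2)
numerator = 400 * 20 * 250 = 2000000
denominator = 25 * 2 = 50
card(S) = 2000000 / 50 = 40000

40000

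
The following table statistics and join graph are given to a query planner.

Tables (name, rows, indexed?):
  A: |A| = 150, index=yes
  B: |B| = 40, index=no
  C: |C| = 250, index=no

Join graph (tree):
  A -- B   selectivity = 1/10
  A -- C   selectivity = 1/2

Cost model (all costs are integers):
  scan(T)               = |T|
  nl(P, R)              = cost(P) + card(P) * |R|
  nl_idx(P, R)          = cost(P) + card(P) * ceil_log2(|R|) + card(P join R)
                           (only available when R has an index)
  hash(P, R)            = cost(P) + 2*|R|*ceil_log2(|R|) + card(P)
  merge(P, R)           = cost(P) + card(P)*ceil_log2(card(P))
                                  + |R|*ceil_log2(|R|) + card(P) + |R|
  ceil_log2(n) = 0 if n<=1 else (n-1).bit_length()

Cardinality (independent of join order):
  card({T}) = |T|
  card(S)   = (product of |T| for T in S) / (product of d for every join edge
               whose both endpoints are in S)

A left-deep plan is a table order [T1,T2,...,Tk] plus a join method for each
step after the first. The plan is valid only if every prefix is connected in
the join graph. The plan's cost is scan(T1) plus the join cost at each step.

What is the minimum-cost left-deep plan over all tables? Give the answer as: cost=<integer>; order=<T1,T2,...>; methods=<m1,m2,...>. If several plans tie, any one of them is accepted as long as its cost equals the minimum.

cost=5380; order=A,B,C; methods=hash,hash

Selinger DP (subsets sized 1..n):
  {A}: scan cost=150, card=150
  {B}: scan cost=40, card=40
  {C}: scan cost=250, card=250
  {AB}: card=600; try (B,hash)→780, (A,nl_idx)→960, (A,merge)→1670, (B,merge)→1780, (A,hash)→2480, (A,nl)→6040 …(+1); best=780 via (B,hash)
  {AC}: card=18750; try (A,hash)→2900, (C,merge)→3750, (A,merge)→3850, (C,hash)→4300, (A,nl_idx)→21000, (C,nl)→37650 …(+1); best=2900 via (A,hash)
  {ABC}: card=75000; try (C,hash)→5380, (C,merge)→9630, (B,hash)→22130, (C,nl)→150780, (B,merge)→303180, (B,nl)→752900; best=5380 via (C,hash)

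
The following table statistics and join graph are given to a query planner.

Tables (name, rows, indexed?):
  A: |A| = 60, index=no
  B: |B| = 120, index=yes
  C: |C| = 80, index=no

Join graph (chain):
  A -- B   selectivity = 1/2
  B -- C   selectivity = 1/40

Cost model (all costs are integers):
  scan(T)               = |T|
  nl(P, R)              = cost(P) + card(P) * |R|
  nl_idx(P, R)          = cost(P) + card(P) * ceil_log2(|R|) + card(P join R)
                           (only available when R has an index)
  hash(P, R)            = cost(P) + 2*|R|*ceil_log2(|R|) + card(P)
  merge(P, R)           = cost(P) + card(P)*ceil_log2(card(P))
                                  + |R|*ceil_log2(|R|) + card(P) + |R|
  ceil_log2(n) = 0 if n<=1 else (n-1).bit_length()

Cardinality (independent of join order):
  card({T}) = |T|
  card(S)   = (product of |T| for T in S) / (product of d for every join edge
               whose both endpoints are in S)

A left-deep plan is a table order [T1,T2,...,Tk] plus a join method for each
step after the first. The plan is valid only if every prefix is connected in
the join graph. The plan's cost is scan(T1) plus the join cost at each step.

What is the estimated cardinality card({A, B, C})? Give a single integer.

Tables in S: A(60), B(120), C(80)
Edges inside S: A-B(d=2), B-C(d=40)
numerator = 60 * 120 * 80 = 576000
denominator = 2 * 40 = 80
card(S) = 576000 / 80 = 7200

7200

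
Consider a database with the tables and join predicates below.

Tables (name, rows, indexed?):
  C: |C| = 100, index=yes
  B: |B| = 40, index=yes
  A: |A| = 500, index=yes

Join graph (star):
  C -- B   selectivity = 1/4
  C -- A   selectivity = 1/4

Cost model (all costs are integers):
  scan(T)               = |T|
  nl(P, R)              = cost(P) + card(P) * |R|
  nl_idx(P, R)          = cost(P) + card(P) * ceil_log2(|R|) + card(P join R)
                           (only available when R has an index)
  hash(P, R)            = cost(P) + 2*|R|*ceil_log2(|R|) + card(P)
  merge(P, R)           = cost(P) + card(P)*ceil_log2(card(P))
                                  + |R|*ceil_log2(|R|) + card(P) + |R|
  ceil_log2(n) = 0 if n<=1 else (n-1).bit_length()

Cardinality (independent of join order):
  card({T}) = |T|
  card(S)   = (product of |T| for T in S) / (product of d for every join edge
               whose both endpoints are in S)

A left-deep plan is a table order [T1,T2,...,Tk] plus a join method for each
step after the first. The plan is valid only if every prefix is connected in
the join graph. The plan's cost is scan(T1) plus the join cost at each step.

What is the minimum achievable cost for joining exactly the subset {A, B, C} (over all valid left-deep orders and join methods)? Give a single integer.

Selinger DP over subsets of {A,B,C}:
  {C}: scan cost=100, card=100
  {B}: scan cost=40, card=40
  {A}: scan cost=500, card=500
  {BC}: card=1000; try (B,hash)→680, (C,merge)→1120, (B,merge)→1180, (C,nl_idx)→1320, (C,hash)→1480, (B,nl_idx)→1700 …(+2); best=680 via (B,hash)
  {AC}: card=12500; try (C,hash)→2400, (A,merge)→5900, (C,merge)→6300, (A,hash)→9200, (A,nl_idx)→13500, (C,nl_idx)→16500 …(+2); best=2400 via (C,hash)
  {ABC}: card=125000; try (A,hash)→10680, (B,hash)→15380, (A,merge)→16680, (A,nl_idx)→134680, (B,merge)→190180, (B,nl_idx)→202400 …(+2); best=10680 via (A,hash)

10680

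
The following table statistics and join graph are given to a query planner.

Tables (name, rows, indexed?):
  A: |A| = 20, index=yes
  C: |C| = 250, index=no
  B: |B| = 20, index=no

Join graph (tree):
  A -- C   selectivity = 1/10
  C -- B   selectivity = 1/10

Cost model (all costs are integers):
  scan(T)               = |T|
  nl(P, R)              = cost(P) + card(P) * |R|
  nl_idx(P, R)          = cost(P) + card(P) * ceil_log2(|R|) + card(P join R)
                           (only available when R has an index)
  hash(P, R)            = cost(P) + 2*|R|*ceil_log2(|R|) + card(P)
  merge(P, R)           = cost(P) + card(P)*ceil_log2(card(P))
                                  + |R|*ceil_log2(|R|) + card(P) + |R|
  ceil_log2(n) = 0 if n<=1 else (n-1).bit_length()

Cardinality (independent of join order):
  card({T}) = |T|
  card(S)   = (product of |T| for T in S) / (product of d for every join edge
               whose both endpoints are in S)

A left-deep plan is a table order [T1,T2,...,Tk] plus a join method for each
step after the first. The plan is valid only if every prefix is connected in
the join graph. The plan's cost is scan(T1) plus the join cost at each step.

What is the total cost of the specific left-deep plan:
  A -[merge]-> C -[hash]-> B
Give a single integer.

step 1: scan A: cost=20, card=20
step 2: join C via merge
    card(P join C) = 20*250/(10) = 500
    cost = 20 + 20*5 + 250*8 + 20 + 250 = 2390
step 3: join B via hash
    card(P join B) = 500*20/(10) = 1000
    cost = 2390 + 2*20*5 + 500 = 3090

3090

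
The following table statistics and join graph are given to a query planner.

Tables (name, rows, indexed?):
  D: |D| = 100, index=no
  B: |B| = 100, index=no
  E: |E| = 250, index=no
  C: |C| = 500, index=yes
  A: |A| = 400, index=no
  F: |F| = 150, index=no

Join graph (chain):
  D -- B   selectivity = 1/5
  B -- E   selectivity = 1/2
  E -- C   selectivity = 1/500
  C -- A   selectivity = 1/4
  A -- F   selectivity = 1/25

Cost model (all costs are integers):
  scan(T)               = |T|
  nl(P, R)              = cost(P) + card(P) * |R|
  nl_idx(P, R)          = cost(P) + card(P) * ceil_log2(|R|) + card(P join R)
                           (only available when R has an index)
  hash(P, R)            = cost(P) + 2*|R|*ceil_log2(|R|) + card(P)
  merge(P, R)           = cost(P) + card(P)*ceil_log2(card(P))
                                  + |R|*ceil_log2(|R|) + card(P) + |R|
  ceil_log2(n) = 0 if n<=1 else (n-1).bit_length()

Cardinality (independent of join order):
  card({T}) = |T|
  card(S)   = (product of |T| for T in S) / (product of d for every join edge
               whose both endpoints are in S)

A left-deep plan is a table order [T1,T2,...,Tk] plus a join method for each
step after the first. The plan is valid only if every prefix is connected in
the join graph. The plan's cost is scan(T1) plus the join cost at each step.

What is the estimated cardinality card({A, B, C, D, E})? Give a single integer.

25000000

Tables in S: A(400), B(100), C(500), D(100), E(250)
Edges inside S: D-B(d=5), B-E(d=2), E-C(d=500), C-A(d=4)
numerator = 400 * 100 * 500 * 100 * 250 = 500000000000
denominator = 5 * 2 * 500 * 4 = 20000
card(S) = 500000000000 / 20000 = 25000000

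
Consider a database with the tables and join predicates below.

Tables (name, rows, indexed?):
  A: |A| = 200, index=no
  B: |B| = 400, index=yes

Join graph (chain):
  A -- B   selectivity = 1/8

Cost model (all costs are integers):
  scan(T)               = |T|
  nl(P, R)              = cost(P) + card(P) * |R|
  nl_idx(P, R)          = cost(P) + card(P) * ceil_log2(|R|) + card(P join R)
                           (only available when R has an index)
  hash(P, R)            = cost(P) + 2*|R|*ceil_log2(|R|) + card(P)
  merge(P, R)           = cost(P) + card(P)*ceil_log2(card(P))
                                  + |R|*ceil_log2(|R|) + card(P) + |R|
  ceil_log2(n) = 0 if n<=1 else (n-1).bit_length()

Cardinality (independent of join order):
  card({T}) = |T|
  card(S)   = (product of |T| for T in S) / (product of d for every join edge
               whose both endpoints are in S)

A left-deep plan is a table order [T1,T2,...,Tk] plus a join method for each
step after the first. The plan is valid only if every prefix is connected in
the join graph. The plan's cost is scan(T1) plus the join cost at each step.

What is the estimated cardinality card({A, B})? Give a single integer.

10000

Tables in S: A(200), B(400)
Edges inside S: A-B(d=8)
numerator = 200 * 400 = 80000
denominator = 8 = 8
card(S) = 80000 / 8 = 10000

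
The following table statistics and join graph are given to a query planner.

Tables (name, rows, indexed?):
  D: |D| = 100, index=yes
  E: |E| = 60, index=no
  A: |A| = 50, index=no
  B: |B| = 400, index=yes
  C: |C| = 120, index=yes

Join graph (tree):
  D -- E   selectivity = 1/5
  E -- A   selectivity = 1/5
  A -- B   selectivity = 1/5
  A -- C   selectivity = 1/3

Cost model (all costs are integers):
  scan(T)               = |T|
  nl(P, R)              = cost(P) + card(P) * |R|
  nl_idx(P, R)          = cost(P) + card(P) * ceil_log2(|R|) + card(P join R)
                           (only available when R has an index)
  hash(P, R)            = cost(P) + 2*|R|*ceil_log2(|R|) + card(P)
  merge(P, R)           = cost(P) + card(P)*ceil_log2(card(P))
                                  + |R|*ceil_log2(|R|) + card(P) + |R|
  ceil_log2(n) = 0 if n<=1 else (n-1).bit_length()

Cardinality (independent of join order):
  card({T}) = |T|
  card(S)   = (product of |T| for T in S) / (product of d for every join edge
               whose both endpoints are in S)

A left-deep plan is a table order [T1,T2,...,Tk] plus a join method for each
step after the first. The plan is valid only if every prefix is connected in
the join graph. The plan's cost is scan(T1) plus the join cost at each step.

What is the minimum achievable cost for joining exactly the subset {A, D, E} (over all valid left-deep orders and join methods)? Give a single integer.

2720

Selinger DP over subsets of {A,D,E}:
  {D}: scan cost=100, card=100
  {E}: scan cost=60, card=60
  {A}: scan cost=50, card=50
  {DE}: card=1200; try (E,hash)→920, (D,merge)→1280, (E,merge)→1320, (D,hash)→1520, (D,nl_idx)→1680, (D,nl)→6060 …(+1); best=920 via (E,hash)
  {AE}: card=600; try (A,hash)→720, (E,hash)→820, (E,merge)→820, (A,merge)→830, (E,nl)→3050, (A,nl)→3060; best=720 via (A,hash)
  {ADE}: card=12000; try (D,hash)→2720, (A,hash)→2720, (D,merge)→8120, (A,merge)→15670, (D,nl_idx)→16920, (D,nl)→60720 …(+1); best=2720 via (D,hash)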